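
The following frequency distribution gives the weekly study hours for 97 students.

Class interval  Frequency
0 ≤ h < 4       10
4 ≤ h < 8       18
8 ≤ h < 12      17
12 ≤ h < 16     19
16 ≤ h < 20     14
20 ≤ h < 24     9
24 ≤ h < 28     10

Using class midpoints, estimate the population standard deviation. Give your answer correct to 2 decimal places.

Midpoints: 2, 6, 10, 14, 18, 22, 26
n = 97, Σfm = 1274, mean = 13.1340
Σfm² = 21764
Σf(m − x̄)² = Σfm² − (Σfm)²/n = 21764 − 1274²/97 = 5031.2577
Population variance = 5031.2577 / 97 = 51.8686
Standard deviation = √51.8686 = 7.2020

7.20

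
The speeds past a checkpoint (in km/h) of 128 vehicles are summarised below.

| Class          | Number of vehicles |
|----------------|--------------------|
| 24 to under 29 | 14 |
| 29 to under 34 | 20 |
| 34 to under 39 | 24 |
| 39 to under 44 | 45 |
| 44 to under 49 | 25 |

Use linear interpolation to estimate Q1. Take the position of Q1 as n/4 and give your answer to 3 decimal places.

Cumulative frequencies: 14, 34, 58, 103, 128
n = 128; position = n/4 = 32.
This falls in the class 29 to under 34: L = 29, F = 14, f = 20, h = 5.
Lower quartile ≈ 29 + ((32 − 14) / 20) × 5 = 33.5000

33.500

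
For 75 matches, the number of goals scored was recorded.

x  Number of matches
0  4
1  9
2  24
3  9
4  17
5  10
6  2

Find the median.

3

Cumulative frequencies: 4, 13, 37, 46, 63, 73, 75
n = 75, so the median is the value in position (n+1)/2 = 38.
Position 38 falls at value 3.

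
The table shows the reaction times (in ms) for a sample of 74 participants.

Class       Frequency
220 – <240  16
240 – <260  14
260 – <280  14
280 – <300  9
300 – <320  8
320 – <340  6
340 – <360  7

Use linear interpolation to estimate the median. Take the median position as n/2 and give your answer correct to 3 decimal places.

270.000

Cumulative frequencies: 16, 30, 44, 53, 61, 67, 74
n = 74; position = n/2 = 37.
This falls in the class 260 – <280: L = 260, F = 30, f = 14, h = 20.
Median ≈ 260 + ((37 − 30) / 14) × 20 = 270.0000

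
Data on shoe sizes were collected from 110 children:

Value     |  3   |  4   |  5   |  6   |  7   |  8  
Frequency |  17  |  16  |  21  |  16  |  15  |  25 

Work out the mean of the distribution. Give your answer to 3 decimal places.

5.645

Values: 3, 4, 5, 6, 7, 8
Σfx = 17×3 + 16×4 + 21×5 + 16×6 + 15×7 + 25×8 = 621
n = Σf = 110
Mean = 621 / 110 = 5.6455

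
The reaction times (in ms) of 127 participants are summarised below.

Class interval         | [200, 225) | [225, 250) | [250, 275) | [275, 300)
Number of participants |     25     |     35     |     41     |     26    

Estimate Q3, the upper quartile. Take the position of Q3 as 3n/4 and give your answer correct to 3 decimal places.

Cumulative frequencies: 25, 60, 101, 127
n = 127; position = 3n/4 = 95.25.
This falls in the class [250, 275): L = 250, F = 60, f = 41, h = 25.
Upper quartile ≈ 250 + ((95.25 − 60) / 41) × 25 = 271.4939

271.494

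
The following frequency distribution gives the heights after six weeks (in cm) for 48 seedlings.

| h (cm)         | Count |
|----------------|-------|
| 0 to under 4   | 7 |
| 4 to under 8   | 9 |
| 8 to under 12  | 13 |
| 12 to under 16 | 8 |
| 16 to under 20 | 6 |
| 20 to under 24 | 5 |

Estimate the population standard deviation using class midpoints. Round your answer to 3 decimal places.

6.083

Midpoints: 2, 6, 10, 14, 18, 22
n = 48, Σfm = 528, mean = 11.0000
Σfm² = 7584
Σf(m − x̄)² = Σfm² − (Σfm)²/n = 7584 − 528²/48 = 1776.0000
Population variance = 1776.0000 / 48 = 37.0000
Standard deviation = √37.0000 = 6.0828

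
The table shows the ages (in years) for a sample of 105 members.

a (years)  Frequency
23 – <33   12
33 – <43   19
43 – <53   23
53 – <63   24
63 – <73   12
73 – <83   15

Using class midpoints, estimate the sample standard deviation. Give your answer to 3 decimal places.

15.510

Midpoints: 28, 38, 48, 58, 68, 78
n = 105, Σfm = 5540, mean = 52.7619
Σfm² = 317320
Σf(m − x̄)² = Σfm² − (Σfm)²/n = 317320 − 5540²/105 = 25019.0476
Sample variance = 25019.0476 / 104 = 240.5678
Standard deviation = √240.5678 = 15.5102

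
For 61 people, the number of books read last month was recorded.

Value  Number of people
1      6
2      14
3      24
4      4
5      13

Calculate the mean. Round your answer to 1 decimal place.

Values: 1, 2, 3, 4, 5
Σfx = 6×1 + 14×2 + 24×3 + 4×4 + 13×5 = 187
n = Σf = 61
Mean = 187 / 61 = 3.0656

3.1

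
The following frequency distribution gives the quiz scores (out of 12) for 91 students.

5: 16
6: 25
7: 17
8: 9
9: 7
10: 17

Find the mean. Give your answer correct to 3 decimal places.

7.187

Values: 5, 6, 7, 8, 9, 10
Σfx = 16×5 + 25×6 + 17×7 + 9×8 + 7×9 + 17×10 = 654
n = Σf = 91
Mean = 654 / 91 = 7.1868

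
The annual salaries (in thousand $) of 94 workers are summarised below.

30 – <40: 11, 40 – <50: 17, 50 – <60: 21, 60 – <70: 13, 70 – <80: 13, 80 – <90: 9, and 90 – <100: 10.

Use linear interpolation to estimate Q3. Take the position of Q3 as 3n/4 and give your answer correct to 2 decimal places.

76.54

Cumulative frequencies: 11, 28, 49, 62, 75, 84, 94
n = 94; position = 3n/4 = 70.5.
This falls in the class 70 – <80: L = 70, F = 62, f = 13, h = 10.
Upper quartile ≈ 70 + ((70.5 − 62) / 13) × 10 = 76.5385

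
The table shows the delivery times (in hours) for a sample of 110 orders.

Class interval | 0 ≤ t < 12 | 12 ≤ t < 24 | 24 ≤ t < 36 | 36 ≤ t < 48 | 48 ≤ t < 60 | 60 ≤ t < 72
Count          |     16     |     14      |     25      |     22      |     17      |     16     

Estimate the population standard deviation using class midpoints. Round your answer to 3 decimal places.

Midpoints: 6, 18, 30, 42, 54, 66
n = 110, Σfm = 3996, mean = 36.3273
Σfm² = 185688
Σf(m − x̄)² = Σfm² − (Σfm)²/n = 185688 − 3996²/110 = 40524.2182
Population variance = 40524.2182 / 110 = 368.4020
Standard deviation = √368.4020 = 19.1938

19.194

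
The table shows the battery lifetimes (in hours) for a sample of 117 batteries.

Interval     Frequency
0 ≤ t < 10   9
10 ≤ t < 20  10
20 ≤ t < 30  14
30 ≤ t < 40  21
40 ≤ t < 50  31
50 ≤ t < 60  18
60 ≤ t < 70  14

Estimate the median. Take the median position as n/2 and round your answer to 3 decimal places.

Cumulative frequencies: 9, 19, 33, 54, 85, 103, 117
n = 117; position = n/2 = 58.5.
This falls in the class 40 ≤ t < 50: L = 40, F = 54, f = 31, h = 10.
Median ≈ 40 + ((58.5 − 54) / 31) × 10 = 41.4516

41.452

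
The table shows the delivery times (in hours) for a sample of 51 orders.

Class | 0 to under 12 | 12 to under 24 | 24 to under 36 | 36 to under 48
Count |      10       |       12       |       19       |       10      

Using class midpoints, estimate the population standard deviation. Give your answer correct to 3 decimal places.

12.176

Midpoints: 6, 18, 30, 42
n = 51, Σfm = 1266, mean = 24.8235
Σfm² = 38988
Σf(m − x̄)² = Σfm² − (Σfm)²/n = 38988 − 1266²/51 = 7561.4118
Population variance = 7561.4118 / 51 = 148.2630
Standard deviation = √148.2630 = 12.1763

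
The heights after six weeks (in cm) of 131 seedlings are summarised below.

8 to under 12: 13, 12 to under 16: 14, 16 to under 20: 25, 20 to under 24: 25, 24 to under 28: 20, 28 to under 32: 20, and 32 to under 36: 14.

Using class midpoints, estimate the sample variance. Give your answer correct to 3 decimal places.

52.091

Midpoints: 10, 14, 18, 22, 26, 30, 34
n = 131, Σfm = 2922, mean = 22.3053
Σfm² = 71948
Σf(m − x̄)² = Σfm² − (Σfm)²/n = 71948 − 2922²/131 = 6771.7863
Sample variance = 6771.7863 / 130 = 52.0907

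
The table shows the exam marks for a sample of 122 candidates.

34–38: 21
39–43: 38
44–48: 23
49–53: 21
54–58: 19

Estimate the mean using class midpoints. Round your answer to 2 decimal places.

45.14

Midpoints: 36, 41, 46, 51, 56
Σfm = 21×36 + 38×41 + 23×46 + 21×51 + 19×56 = 5507
n = Σf = 122
Mean = 5507 / 122 = 45.1393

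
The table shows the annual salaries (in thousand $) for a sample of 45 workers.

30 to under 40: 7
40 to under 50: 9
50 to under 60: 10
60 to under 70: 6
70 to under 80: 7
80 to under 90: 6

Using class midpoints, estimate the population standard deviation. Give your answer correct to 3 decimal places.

16.330

Midpoints: 35, 45, 55, 65, 75, 85
n = 45, Σfm = 2625, mean = 58.3333
Σfm² = 165125
Σf(m − x̄)² = Σfm² − (Σfm)²/n = 165125 − 2625²/45 = 12000.0000
Population variance = 12000.0000 / 45 = 266.6667
Standard deviation = √266.6667 = 16.3299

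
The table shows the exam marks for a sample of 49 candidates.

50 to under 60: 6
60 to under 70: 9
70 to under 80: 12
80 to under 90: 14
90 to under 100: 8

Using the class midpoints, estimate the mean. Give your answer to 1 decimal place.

Midpoints: 55, 65, 75, 85, 95
Σfm = 6×55 + 9×65 + 12×75 + 14×85 + 8×95 = 3765
n = Σf = 49
Mean = 3765 / 49 = 76.8367

76.8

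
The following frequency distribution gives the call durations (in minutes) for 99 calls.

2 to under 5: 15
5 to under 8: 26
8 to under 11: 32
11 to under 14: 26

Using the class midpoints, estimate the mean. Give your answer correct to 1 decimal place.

8.6

Midpoints: 3.5, 6.5, 9.5, 12.5
Σfm = 15×3.5 + 26×6.5 + 32×9.5 + 26×12.5 = 850.5
n = Σf = 99
Mean = 850.5 / 99 = 8.5909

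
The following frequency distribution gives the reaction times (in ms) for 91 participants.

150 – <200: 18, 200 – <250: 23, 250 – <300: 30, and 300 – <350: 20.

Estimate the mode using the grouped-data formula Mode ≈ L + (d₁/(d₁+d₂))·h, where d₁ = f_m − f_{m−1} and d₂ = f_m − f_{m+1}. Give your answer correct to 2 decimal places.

270.59

Modal class: 250 – <300 (highest frequency 30).
d₁ = 30 − 23 = 7, d₂ = 30 − 20 = 10
Mode ≈ 250 + (7/(7+10)) × 50 = 250 + 20.5882 = 270.5882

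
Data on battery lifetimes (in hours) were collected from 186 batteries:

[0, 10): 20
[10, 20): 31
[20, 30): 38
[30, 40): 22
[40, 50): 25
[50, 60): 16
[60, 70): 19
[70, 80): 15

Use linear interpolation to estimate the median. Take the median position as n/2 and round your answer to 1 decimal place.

Cumulative frequencies: 20, 51, 89, 111, 136, 152, 171, 186
n = 186; position = n/2 = 93.
This falls in the class [30, 40): L = 30, F = 89, f = 22, h = 10.
Median ≈ 30 + ((93 − 89) / 22) × 10 = 31.8182

31.8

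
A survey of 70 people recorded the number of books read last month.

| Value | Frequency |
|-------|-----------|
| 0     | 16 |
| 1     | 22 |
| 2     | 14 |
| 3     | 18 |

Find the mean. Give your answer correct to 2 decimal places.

1.49

Values: 0, 1, 2, 3
Σfx = 16×0 + 22×1 + 14×2 + 18×3 = 104
n = Σf = 70
Mean = 104 / 70 = 1.4857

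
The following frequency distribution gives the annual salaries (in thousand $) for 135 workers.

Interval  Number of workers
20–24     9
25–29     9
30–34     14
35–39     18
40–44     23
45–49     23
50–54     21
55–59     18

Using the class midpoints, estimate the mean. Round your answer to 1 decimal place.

42.4

Midpoints: 22, 27, 32, 37, 42, 47, 52, 57
Σfm = 9×22 + 9×27 + 14×32 + 18×37 + 23×42 + 23×47 + 21×52 + 18×57 = 5720
n = Σf = 135
Mean = 5720 / 135 = 42.3704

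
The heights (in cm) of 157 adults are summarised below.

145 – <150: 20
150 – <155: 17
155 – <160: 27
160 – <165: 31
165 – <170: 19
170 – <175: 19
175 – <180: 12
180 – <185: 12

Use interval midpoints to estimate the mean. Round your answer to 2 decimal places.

163.14

Midpoints: 147.5, 152.5, 157.5, 162.5, 167.5, 172.5, 177.5, 182.5
Σfm = 20×147.5 + 17×152.5 + 27×157.5 + 31×162.5 + 19×167.5 + 19×172.5 + 12×177.5 + 12×182.5 = 25612.5
n = Σf = 157
Mean = 25612.5 / 157 = 163.1369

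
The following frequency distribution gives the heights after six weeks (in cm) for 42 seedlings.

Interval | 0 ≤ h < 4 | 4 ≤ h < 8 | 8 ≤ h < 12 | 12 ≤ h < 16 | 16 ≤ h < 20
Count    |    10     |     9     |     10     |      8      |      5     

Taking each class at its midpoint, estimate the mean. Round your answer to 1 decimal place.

9.0

Midpoints: 2, 6, 10, 14, 18
Σfm = 10×2 + 9×6 + 10×10 + 8×14 + 5×18 = 376
n = Σf = 42
Mean = 376 / 42 = 8.9524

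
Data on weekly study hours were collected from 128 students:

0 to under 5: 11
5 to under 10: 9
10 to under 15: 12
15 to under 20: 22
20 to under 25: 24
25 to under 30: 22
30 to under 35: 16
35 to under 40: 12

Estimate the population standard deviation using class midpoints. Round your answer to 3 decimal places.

Midpoints: 2.5, 7.5, 12.5, 17.5, 22.5, 27.5, 32.5, 37.5
n = 128, Σfm = 2745, mean = 21.4453
Σfm² = 71750
Σf(m − x̄)² = Σfm² − (Σfm)²/n = 71750 − 2745²/128 = 12882.6172
Population variance = 12882.6172 / 128 = 100.6454
Standard deviation = √100.6454 = 10.0322

10.032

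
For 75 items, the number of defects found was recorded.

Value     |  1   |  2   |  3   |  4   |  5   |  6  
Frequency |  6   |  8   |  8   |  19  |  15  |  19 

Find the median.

4

Cumulative frequencies: 6, 14, 22, 41, 56, 75
n = 75, so the median is the value in position (n+1)/2 = 38.
Position 38 falls at value 4.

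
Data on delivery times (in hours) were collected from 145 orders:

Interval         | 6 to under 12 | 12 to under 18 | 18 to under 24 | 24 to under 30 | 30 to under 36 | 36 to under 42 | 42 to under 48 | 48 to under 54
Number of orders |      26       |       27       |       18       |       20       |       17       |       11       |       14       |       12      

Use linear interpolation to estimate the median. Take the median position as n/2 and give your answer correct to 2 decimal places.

Cumulative frequencies: 26, 53, 71, 91, 108, 119, 133, 145
n = 145; position = n/2 = 72.5.
This falls in the class 24 to under 30: L = 24, F = 71, f = 20, h = 6.
Median ≈ 24 + ((72.5 − 71) / 20) × 6 = 24.4500

24.45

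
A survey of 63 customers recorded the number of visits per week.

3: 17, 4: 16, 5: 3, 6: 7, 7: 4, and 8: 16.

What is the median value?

4

Cumulative frequencies: 17, 33, 36, 43, 47, 63
n = 63, so the median is the value in position (n+1)/2 = 32.
Position 32 falls at value 4.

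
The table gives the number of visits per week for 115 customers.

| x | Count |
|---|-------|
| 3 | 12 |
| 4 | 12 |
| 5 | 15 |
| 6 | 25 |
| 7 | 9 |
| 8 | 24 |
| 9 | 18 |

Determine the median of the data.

Cumulative frequencies: 12, 24, 39, 64, 73, 97, 115
n = 115, so the median is the value in position (n+1)/2 = 58.
Position 58 falls at value 6.

6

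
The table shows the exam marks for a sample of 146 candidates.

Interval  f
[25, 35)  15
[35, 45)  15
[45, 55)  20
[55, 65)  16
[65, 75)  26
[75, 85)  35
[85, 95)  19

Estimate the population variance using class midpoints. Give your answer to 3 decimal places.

Midpoints: 30, 40, 50, 60, 70, 80, 90
n = 146, Σfm = 9340, mean = 63.9726
Σfm² = 650400
Σf(m − x̄)² = Σfm² − (Σfm)²/n = 650400 − 9340²/146 = 52895.8904
Population variance = 52895.8904 / 146 = 362.3006

362.301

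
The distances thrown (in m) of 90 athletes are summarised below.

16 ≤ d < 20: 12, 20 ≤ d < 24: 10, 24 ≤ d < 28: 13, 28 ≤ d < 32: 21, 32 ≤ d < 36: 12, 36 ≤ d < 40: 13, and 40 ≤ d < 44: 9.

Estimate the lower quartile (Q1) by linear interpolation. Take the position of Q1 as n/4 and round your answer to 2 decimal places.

24.15

Cumulative frequencies: 12, 22, 35, 56, 68, 81, 90
n = 90; position = n/4 = 22.5.
This falls in the class 24 ≤ d < 28: L = 24, F = 22, f = 13, h = 4.
Lower quartile ≈ 24 + ((22.5 − 22) / 13) × 4 = 24.1538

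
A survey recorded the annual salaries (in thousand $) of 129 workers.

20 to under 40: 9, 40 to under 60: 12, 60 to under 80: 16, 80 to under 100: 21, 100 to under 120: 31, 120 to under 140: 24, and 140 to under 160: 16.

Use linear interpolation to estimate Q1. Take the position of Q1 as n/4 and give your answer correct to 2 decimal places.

Cumulative frequencies: 9, 21, 37, 58, 89, 113, 129
n = 129; position = n/4 = 32.25.
This falls in the class 60 to under 80: L = 60, F = 21, f = 16, h = 20.
Lower quartile ≈ 60 + ((32.25 − 21) / 16) × 20 = 74.0625

74.06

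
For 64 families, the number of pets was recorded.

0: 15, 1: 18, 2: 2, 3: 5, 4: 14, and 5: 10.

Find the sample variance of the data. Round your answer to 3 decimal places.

3.579

Values: 0, 1, 2, 3, 4, 5
n = 64, Σfx = 143, mean = 2.2344
Σfx² = 545
Σf(x − x̄)² = Σfx² − (Σfx)²/n = 545 − 143²/64 = 225.4844
Sample variance = 225.4844 / 63 = 3.5791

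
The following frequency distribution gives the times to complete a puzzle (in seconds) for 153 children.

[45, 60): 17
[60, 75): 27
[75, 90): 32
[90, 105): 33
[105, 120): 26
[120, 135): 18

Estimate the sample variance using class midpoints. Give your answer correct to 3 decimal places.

524.361

Midpoints: 52.5, 67.5, 82.5, 97.5, 112.5, 127.5
n = 153, Σfm = 13792.5, mean = 90.1471
Σfm² = 1323056.25
Σf(m − x̄)² = Σfm² − (Σfm)²/n = 1323056.25 − 13792.5²/153 = 79702.9412
Sample variance = 79702.9412 / 152 = 524.3615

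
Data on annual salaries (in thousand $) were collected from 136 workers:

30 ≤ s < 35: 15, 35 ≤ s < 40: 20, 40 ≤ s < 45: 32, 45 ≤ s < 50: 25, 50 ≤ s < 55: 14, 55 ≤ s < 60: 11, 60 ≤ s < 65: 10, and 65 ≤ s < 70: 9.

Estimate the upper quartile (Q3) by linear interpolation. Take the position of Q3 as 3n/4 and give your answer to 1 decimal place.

Cumulative frequencies: 15, 35, 67, 92, 106, 117, 127, 136
n = 136; position = 3n/4 = 102.
This falls in the class 50 ≤ s < 55: L = 50, F = 92, f = 14, h = 5.
Upper quartile ≈ 50 + ((102 − 92) / 14) × 5 = 53.5714

53.6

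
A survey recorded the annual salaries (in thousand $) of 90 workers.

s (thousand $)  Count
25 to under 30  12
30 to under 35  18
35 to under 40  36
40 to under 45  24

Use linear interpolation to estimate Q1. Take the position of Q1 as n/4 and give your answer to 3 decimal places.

32.917

Cumulative frequencies: 12, 30, 66, 90
n = 90; position = n/4 = 22.5.
This falls in the class 30 to under 35: L = 30, F = 12, f = 18, h = 5.
Lower quartile ≈ 30 + ((22.5 − 12) / 18) × 5 = 32.9167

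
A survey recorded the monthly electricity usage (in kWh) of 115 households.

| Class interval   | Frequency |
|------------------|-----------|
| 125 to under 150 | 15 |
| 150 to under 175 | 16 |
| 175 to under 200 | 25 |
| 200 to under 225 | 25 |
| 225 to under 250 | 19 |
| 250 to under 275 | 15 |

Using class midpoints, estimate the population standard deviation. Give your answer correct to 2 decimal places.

Midpoints: 137.5, 162.5, 187.5, 212.5, 237.5, 262.5
n = 115, Σfm = 23112.5, mean = 200.9783
Σfm² = 4819218.75
Σf(m − x̄)² = Σfm² − (Σfm)²/n = 4819218.75 − 23112.5²/115 = 174108.6957
Population variance = 174108.6957 / 115 = 1513.9887
Standard deviation = √1513.9887 = 38.9100

38.91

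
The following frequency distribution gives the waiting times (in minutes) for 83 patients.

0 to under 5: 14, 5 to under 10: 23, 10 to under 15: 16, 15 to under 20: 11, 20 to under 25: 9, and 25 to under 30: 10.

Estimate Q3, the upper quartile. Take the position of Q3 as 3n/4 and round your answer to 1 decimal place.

Cumulative frequencies: 14, 37, 53, 64, 73, 83
n = 83; position = 3n/4 = 62.25.
This falls in the class 15 to under 20: L = 15, F = 53, f = 11, h = 5.
Upper quartile ≈ 15 + ((62.25 − 53) / 11) × 5 = 19.2045

19.2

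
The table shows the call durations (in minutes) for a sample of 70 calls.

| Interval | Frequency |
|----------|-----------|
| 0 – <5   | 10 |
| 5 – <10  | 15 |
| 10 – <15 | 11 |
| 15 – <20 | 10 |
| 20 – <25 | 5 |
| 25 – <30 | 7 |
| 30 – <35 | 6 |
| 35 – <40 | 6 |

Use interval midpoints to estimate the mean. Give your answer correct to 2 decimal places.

Midpoints: 2.5, 7.5, 12.5, 17.5, 22.5, 27.5, 32.5, 37.5
Σfm = 10×2.5 + 15×7.5 + 11×12.5 + 10×17.5 + 5×22.5 + 7×27.5 + 6×32.5 + 6×37.5 = 1175
n = Σf = 70
Mean = 1175 / 70 = 16.7857

16.79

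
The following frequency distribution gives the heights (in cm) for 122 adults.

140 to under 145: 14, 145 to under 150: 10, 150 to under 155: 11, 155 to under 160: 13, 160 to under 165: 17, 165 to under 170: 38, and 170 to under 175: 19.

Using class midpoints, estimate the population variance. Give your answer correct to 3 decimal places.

Midpoints: 142.5, 147.5, 152.5, 157.5, 162.5, 167.5, 172.5
n = 122, Σfm = 19600, mean = 160.6557
Σfm² = 3160562.5
Σf(m − x̄)² = Σfm² − (Σfm)²/n = 3160562.5 − 19600²/122 = 11710.0410
Population variance = 11710.0410 / 122 = 95.9839

95.984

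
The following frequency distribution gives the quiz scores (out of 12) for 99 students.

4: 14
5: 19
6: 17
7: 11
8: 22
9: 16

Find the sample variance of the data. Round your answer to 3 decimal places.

Values: 4, 5, 6, 7, 8, 9
n = 99, Σfx = 650, mean = 6.5657
Σfx² = 4554
Σf(x − x̄)² = Σfx² − (Σfx)²/n = 4554 − 650²/99 = 286.3232
Sample variance = 286.3232 / 98 = 2.9217

2.922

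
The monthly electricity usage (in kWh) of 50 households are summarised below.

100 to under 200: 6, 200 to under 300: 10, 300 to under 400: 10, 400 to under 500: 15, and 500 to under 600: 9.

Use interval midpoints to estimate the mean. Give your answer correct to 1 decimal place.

Midpoints: 150, 250, 350, 450, 550
Σfm = 6×150 + 10×250 + 10×350 + 15×450 + 9×550 = 18600
n = Σf = 50
Mean = 18600 / 50 = 372.0000

372.0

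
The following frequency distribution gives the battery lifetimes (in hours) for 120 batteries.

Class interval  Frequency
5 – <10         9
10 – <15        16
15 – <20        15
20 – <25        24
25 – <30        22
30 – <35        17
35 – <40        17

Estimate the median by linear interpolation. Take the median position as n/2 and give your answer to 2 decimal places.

24.17

Cumulative frequencies: 9, 25, 40, 64, 86, 103, 120
n = 120; position = n/2 = 60.
This falls in the class 20 – <25: L = 20, F = 40, f = 24, h = 5.
Median ≈ 20 + ((60 − 40) / 24) × 5 = 24.1667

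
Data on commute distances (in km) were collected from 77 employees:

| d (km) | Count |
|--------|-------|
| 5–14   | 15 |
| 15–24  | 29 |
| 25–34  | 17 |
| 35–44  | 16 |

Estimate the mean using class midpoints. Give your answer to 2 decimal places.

23.92

Midpoints: 9.5, 19.5, 29.5, 39.5
Σfm = 15×9.5 + 29×19.5 + 17×29.5 + 16×39.5 = 1841.5
n = Σf = 77
Mean = 1841.5 / 77 = 23.9156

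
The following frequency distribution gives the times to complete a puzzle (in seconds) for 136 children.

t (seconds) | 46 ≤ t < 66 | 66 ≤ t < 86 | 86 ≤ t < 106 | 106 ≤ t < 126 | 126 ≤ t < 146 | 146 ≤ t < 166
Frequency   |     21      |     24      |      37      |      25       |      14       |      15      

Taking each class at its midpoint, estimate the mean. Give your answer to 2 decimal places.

Midpoints: 56, 76, 96, 116, 136, 156
Σfm = 21×56 + 24×76 + 37×96 + 25×116 + 14×136 + 15×156 = 13696
n = Σf = 136
Mean = 13696 / 136 = 100.7059

100.71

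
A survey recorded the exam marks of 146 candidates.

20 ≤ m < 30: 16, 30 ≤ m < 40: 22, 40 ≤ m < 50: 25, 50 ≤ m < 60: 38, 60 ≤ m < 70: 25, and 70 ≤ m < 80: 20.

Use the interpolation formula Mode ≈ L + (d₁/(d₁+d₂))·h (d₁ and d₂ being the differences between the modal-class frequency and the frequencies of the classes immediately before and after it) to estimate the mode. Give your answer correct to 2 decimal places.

55.00

Modal class: 50 ≤ m < 60 (highest frequency 38).
d₁ = 38 − 25 = 13, d₂ = 38 − 25 = 13
Mode ≈ 50 + (13/(13+13)) × 10 = 50 + 5.0000 = 55.0000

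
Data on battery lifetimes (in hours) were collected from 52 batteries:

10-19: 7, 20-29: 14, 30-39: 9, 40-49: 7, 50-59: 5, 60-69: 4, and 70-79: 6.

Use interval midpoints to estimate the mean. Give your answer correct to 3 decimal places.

39.308

Midpoints: 14.5, 24.5, 34.5, 44.5, 54.5, 64.5, 74.5
Σfm = 7×14.5 + 14×24.5 + 9×34.5 + 7×44.5 + 5×54.5 + 4×64.5 + 6×74.5 = 2044
n = Σf = 52
Mean = 2044 / 52 = 39.3077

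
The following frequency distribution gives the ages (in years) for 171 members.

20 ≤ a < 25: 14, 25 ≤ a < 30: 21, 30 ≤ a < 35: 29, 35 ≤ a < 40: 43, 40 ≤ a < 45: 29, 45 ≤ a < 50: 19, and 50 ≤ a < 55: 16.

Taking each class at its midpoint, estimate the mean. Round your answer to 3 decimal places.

37.558

Midpoints: 22.5, 27.5, 32.5, 37.5, 42.5, 47.5, 52.5
Σfm = 14×22.5 + 21×27.5 + 29×32.5 + 43×37.5 + 29×42.5 + 19×47.5 + 16×52.5 = 6422.5
n = Σf = 171
Mean = 6422.5 / 171 = 37.5585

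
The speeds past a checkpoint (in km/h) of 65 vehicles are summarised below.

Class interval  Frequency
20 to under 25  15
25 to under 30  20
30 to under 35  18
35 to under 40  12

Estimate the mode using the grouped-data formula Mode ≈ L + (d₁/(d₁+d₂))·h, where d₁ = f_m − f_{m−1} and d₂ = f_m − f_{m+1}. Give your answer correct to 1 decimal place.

28.6

Modal class: 25 to under 30 (highest frequency 20).
d₁ = 20 − 15 = 5, d₂ = 20 − 18 = 2
Mode ≈ 25 + (5/(5+2)) × 5 = 25 + 3.5714 = 28.5714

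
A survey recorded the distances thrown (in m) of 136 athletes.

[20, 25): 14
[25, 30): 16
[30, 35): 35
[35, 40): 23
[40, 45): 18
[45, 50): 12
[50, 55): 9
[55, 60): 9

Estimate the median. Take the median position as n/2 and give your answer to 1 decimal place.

Cumulative frequencies: 14, 30, 65, 88, 106, 118, 127, 136
n = 136; position = n/2 = 68.
This falls in the class [35, 40): L = 35, F = 65, f = 23, h = 5.
Median ≈ 35 + ((68 − 65) / 23) × 5 = 35.6522

35.7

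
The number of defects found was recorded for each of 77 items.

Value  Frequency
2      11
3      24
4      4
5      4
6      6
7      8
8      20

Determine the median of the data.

Cumulative frequencies: 11, 35, 39, 43, 49, 57, 77
n = 77, so the median is the value in position (n+1)/2 = 39.
Position 39 falls at value 4.

4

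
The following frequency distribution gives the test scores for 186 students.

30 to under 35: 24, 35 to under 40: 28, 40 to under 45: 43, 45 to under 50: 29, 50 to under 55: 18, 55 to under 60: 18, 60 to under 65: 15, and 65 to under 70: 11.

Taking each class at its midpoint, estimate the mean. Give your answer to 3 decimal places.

Midpoints: 32.5, 37.5, 42.5, 47.5, 52.5, 57.5, 62.5, 67.5
Σfm = 24×32.5 + 28×37.5 + 43×42.5 + 29×47.5 + 18×52.5 + 18×57.5 + 15×62.5 + 11×67.5 = 8695
n = Σf = 186
Mean = 8695 / 186 = 46.7473

46.747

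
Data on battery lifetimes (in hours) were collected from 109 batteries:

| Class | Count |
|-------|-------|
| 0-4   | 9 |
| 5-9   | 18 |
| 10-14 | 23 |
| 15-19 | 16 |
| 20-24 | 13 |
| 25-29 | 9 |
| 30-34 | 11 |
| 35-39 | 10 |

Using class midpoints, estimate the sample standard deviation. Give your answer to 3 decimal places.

Midpoints: 2, 7, 12, 17, 22, 27, 32, 37
n = 109, Σfm = 1943, mean = 17.8257
Σfm² = 46661
Σf(m − x̄)² = Σfm² − (Σfm)²/n = 46661 − 1943²/109 = 12025.6881
Sample variance = 12025.6881 / 108 = 111.3490
Standard deviation = √111.3490 = 10.5522

10.552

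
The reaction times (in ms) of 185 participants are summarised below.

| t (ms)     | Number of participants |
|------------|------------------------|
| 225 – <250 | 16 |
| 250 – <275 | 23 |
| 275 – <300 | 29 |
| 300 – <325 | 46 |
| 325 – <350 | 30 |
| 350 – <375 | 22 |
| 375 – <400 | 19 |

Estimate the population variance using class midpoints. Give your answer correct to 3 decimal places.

Midpoints: 237.5, 262.5, 287.5, 312.5, 337.5, 362.5, 387.5
n = 185, Σfm = 58012.5, mean = 313.5811
Σfm² = 18537656.25
Σf(m − x̄)² = Σfm² − (Σfm)²/n = 18537656.25 − 58012.5²/185 = 346033.7838
Population variance = 346033.7838 / 185 = 1870.4529

1870.453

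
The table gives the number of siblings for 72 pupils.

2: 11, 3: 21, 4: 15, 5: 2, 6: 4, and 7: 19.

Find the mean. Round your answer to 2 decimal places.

Values: 2, 3, 4, 5, 6, 7
Σfx = 11×2 + 21×3 + 15×4 + 2×5 + 4×6 + 19×7 = 312
n = Σf = 72
Mean = 312 / 72 = 4.3333

4.33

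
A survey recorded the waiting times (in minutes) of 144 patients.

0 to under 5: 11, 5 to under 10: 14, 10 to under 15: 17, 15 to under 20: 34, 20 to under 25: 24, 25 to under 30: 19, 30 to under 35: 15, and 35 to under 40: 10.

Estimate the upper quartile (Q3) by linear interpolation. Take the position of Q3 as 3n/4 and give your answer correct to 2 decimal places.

27.11

Cumulative frequencies: 11, 25, 42, 76, 100, 119, 134, 144
n = 144; position = 3n/4 = 108.
This falls in the class 25 to under 30: L = 25, F = 100, f = 19, h = 5.
Upper quartile ≈ 25 + ((108 − 100) / 19) × 5 = 27.1053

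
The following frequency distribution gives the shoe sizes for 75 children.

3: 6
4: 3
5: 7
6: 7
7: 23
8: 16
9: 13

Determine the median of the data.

Cumulative frequencies: 6, 9, 16, 23, 46, 62, 75
n = 75, so the median is the value in position (n+1)/2 = 38.
Position 38 falls at value 7.

7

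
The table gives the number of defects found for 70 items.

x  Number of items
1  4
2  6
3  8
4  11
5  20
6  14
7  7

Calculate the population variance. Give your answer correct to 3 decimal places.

2.678

Values: 1, 2, 3, 4, 5, 6, 7
n = 70, Σfx = 317, mean = 4.5286
Σfx² = 1623
Σf(x − x̄)² = Σfx² − (Σfx)²/n = 1623 − 317²/70 = 187.4429
Population variance = 187.4429 / 70 = 2.6778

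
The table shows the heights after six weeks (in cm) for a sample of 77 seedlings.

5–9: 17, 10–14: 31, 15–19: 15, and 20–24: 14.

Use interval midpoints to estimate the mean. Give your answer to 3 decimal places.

13.688

Midpoints: 7, 12, 17, 22
Σfm = 17×7 + 31×12 + 15×17 + 14×22 = 1054
n = Σf = 77
Mean = 1054 / 77 = 13.6883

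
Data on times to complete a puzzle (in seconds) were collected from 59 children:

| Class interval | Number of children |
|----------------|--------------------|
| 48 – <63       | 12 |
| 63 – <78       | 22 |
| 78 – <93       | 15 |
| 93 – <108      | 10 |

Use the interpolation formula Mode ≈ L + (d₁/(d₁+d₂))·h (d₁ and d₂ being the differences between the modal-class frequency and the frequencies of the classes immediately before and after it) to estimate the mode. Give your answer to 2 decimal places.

71.82

Modal class: 63 – <78 (highest frequency 22).
d₁ = 22 − 12 = 10, d₂ = 22 − 15 = 7
Mode ≈ 63 + (10/(10+7)) × 15 = 63 + 8.8235 = 71.8235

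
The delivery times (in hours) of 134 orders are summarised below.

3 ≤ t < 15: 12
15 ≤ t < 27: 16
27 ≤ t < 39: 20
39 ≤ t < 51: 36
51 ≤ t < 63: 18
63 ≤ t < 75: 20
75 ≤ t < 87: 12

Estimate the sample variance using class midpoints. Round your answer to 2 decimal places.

Midpoints: 9, 21, 33, 45, 57, 69, 81
n = 134, Σfm = 6102, mean = 45.5373
Σfm² = 335142
Σf(m − x̄)² = Σfm² − (Σfm)²/n = 335142 − 6102²/134 = 57273.3134
Sample variance = 57273.3134 / 133 = 430.6264

430.63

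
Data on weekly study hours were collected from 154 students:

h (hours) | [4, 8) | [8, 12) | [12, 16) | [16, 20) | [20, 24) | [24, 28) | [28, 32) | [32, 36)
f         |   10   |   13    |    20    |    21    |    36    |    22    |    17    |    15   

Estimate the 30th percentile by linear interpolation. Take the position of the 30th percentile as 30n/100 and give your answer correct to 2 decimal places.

16.61

Cumulative frequencies: 10, 23, 43, 64, 100, 122, 139, 154
n = 154; position = 30n/100 = 46.2.
This falls in the class [16, 20): L = 16, F = 43, f = 21, h = 4.
30th percentile ≈ 16 + ((46.2 − 43) / 21) × 4 = 16.6095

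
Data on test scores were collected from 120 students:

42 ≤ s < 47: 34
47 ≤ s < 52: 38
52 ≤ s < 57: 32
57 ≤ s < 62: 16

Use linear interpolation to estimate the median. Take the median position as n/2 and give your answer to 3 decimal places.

Cumulative frequencies: 34, 72, 104, 120
n = 120; position = n/2 = 60.
This falls in the class 47 ≤ s < 52: L = 47, F = 34, f = 38, h = 5.
Median ≈ 47 + ((60 − 34) / 38) × 5 = 50.4211

50.421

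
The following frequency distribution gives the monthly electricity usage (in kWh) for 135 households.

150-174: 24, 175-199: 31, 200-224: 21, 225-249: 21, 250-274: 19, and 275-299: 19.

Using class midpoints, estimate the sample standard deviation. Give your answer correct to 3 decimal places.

42.368

Midpoints: 162, 187, 212, 237, 262, 287
n = 135, Σfm = 29545, mean = 218.8519
Σfm² = 6706515
Σf(m − x̄)² = Σfm² − (Σfm)²/n = 6706515 − 29545²/135 = 240537.0370
Sample variance = 240537.0370 / 134 = 1795.0525
Standard deviation = √1795.0525 = 42.3681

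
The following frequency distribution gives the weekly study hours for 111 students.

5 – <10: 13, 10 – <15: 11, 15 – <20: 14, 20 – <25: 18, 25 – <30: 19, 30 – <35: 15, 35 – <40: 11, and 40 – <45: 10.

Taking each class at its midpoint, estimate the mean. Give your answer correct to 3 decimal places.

24.617

Midpoints: 7.5, 12.5, 17.5, 22.5, 27.5, 32.5, 37.5, 42.5
Σfm = 13×7.5 + 11×12.5 + 14×17.5 + 18×22.5 + 19×27.5 + 15×32.5 + 11×37.5 + 10×42.5 = 2732.5
n = Σf = 111
Mean = 2732.5 / 111 = 24.6171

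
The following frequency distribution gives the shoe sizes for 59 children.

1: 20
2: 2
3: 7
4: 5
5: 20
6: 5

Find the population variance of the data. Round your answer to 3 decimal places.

3.500

Values: 1, 2, 3, 4, 5, 6
n = 59, Σfx = 195, mean = 3.3051
Σfx² = 851
Σf(x − x̄)² = Σfx² − (Σfx)²/n = 851 − 195²/59 = 206.5085
Population variance = 206.5085 / 59 = 3.5001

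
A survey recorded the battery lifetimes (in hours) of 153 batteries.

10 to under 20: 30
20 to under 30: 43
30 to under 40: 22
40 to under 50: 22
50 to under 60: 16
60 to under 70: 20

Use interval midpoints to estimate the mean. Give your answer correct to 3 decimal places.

Midpoints: 15, 25, 35, 45, 55, 65
Σfm = 30×15 + 43×25 + 22×35 + 22×45 + 16×55 + 20×65 = 5465
n = Σf = 153
Mean = 5465 / 153 = 35.7190

35.719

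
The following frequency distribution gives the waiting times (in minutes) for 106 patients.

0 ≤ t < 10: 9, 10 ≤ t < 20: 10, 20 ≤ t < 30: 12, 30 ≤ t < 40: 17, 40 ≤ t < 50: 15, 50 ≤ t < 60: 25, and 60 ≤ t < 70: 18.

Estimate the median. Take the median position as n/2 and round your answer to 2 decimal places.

Cumulative frequencies: 9, 19, 31, 48, 63, 88, 106
n = 106; position = n/2 = 53.
This falls in the class 40 ≤ t < 50: L = 40, F = 48, f = 15, h = 10.
Median ≈ 40 + ((53 − 48) / 15) × 10 = 43.3333

43.33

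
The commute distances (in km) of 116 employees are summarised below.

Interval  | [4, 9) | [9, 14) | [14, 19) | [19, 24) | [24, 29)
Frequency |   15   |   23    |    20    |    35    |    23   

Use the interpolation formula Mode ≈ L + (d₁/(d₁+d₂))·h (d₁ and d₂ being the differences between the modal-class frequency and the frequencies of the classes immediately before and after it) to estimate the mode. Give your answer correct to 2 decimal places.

21.78

Modal class: [19, 24) (highest frequency 35).
d₁ = 35 − 20 = 15, d₂ = 35 − 23 = 12
Mode ≈ 19 + (15/(15+12)) × 5 = 19 + 2.7778 = 21.7778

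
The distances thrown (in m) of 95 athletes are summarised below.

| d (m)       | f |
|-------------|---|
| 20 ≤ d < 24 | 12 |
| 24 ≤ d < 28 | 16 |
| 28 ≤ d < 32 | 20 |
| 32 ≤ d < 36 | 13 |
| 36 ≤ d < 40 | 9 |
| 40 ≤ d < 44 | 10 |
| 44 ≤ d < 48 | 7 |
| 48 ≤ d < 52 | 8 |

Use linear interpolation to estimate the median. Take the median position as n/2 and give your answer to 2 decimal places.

Cumulative frequencies: 12, 28, 48, 61, 70, 80, 87, 95
n = 95; position = n/2 = 47.5.
This falls in the class 28 ≤ d < 32: L = 28, F = 28, f = 20, h = 4.
Median ≈ 28 + ((47.5 − 28) / 20) × 4 = 31.9000

31.90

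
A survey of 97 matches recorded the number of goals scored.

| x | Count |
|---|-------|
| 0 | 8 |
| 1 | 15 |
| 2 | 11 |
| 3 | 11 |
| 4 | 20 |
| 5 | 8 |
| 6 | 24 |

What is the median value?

4

Cumulative frequencies: 8, 23, 34, 45, 65, 73, 97
n = 97, so the median is the value in position (n+1)/2 = 49.
Position 49 falls at value 4.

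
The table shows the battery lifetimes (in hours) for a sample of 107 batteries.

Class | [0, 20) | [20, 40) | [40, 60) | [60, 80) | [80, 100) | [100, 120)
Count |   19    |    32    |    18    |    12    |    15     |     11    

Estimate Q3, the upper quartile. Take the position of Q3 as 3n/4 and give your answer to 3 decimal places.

78.750

Cumulative frequencies: 19, 51, 69, 81, 96, 107
n = 107; position = 3n/4 = 80.25.
This falls in the class [60, 80): L = 60, F = 69, f = 12, h = 20.
Upper quartile ≈ 60 + ((80.25 − 69) / 12) × 20 = 78.7500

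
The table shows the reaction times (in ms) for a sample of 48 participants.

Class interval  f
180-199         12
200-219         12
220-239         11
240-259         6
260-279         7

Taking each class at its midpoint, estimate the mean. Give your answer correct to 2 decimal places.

222.83

Midpoints: 189.5, 209.5, 229.5, 249.5, 269.5
Σfm = 12×189.5 + 12×209.5 + 11×229.5 + 6×249.5 + 7×269.5 = 10696
n = Σf = 48
Mean = 10696 / 48 = 222.8333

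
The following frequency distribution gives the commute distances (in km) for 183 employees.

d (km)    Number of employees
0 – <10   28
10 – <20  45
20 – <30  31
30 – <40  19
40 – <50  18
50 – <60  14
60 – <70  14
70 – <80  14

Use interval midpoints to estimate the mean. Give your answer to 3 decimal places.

31.667

Midpoints: 5, 15, 25, 35, 45, 55, 65, 75
Σfm = 28×5 + 45×15 + 31×25 + 19×35 + 18×45 + 14×55 + 14×65 + 14×75 = 5795
n = Σf = 183
Mean = 5795 / 183 = 31.6667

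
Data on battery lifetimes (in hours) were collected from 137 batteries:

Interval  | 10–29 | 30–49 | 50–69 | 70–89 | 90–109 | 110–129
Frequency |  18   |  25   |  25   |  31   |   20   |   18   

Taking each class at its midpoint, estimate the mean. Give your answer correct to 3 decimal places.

68.843

Midpoints: 19.5, 39.5, 59.5, 79.5, 99.5, 119.5
Σfm = 18×19.5 + 25×39.5 + 25×59.5 + 31×79.5 + 20×99.5 + 18×119.5 = 9431.5
n = Σf = 137
Mean = 9431.5 / 137 = 68.8431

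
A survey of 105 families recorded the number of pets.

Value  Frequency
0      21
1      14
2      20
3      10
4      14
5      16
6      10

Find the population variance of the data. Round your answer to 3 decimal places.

Values: 0, 1, 2, 3, 4, 5, 6
n = 105, Σfx = 280, mean = 2.6667
Σfx² = 1168
Σf(x − x̄)² = Σfx² − (Σfx)²/n = 1168 − 280²/105 = 421.3333
Population variance = 421.3333 / 105 = 4.0127

4.013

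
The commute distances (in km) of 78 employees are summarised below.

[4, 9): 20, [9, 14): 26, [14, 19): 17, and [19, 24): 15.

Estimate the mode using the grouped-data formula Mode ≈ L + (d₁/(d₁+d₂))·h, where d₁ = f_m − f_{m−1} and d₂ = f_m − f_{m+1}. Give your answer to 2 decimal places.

Modal class: [9, 14) (highest frequency 26).
d₁ = 26 − 20 = 6, d₂ = 26 − 17 = 9
Mode ≈ 9 + (6/(6+9)) × 5 = 9 + 2.0000 = 11.0000

11.00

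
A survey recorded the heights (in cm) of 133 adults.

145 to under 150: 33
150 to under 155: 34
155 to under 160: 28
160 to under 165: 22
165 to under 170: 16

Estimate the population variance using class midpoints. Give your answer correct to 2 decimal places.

Midpoints: 147.5, 152.5, 157.5, 162.5, 167.5
n = 133, Σfm = 20717.5, mean = 155.7707
Σfm² = 3233081.25
Σf(m − x̄)² = Σfm² − (Σfm)²/n = 3233081.25 − 20717.5²/133 = 5902.2556
Population variance = 5902.2556 / 133 = 44.3779

44.38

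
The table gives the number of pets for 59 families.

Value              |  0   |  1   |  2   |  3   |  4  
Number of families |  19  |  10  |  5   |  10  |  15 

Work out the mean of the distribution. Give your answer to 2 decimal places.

1.86

Values: 0, 1, 2, 3, 4
Σfx = 19×0 + 10×1 + 5×2 + 10×3 + 15×4 = 110
n = Σf = 59
Mean = 110 / 59 = 1.8644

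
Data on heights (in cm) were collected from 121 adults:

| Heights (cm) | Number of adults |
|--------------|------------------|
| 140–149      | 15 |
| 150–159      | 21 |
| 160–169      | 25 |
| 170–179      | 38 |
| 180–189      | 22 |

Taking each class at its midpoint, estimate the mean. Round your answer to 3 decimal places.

Midpoints: 144.5, 154.5, 164.5, 174.5, 184.5
Σfm = 15×144.5 + 21×154.5 + 25×164.5 + 38×174.5 + 22×184.5 = 20214.5
n = Σf = 121
Mean = 20214.5 / 121 = 167.0620

167.062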